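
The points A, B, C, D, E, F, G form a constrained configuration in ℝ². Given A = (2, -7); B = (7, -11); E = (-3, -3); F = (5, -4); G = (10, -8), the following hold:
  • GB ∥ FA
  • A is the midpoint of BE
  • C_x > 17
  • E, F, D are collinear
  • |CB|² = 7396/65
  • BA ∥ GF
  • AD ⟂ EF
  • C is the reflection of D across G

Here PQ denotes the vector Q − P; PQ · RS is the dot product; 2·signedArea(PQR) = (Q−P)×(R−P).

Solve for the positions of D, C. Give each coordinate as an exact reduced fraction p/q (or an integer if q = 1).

C = (1143/65, -801/65)
D = (157/65, -239/65)

1. D_x = 157/65  [E, F, D are collinear ∩ AD ⟂ EF]
2. D_y = -239/65  [E, F, D are collinear ∩ AD ⟂ EF]
   → D = (157/65, -239/65)
3. C_x = 1143/65  [C is the reflection of D across G]
4. C_y = -801/65  [C is the reflection of D across G]
   → C = (1143/65, -801/65)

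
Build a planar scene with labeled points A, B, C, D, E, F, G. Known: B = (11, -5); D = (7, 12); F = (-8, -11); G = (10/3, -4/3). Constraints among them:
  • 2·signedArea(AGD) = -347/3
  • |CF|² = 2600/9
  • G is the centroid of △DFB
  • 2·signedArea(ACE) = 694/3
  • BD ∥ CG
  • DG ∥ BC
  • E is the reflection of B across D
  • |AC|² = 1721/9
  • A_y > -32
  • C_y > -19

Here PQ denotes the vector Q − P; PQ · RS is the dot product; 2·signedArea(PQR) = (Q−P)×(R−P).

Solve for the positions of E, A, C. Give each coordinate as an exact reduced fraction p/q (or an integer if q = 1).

1. E_x = 3  [E is the reflection of B across D]
2. E_y = 29  [E is the reflection of B across D]
   → E = (3, 29)
3. C_x = 22/3  [BD ∥ CG ∩ DG ∥ BC]
4. C_y = -55/3  [BD ∥ CG ∩ DG ∥ BC]
   → C = (22/3, -55/3)
5. A_x = 11/3  [2·signedArea(AGD) = -347/3 ∩ 2·signedArea(ACE) = 694/3]
6. A_y = -95/3  [2·signedArea(AGD) = -347/3 ∩ 2·signedArea(ACE) = 694/3]
   → A = (11/3, -95/3)

A = (11/3, -95/3)
C = (22/3, -55/3)
E = (3, 29)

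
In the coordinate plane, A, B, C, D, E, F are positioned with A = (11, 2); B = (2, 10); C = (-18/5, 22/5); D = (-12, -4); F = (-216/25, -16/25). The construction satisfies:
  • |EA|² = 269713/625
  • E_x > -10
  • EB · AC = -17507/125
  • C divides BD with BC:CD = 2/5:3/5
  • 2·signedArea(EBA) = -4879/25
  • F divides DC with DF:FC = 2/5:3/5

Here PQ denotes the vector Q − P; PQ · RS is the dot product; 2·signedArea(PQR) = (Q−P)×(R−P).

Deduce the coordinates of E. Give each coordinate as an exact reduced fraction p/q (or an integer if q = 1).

1. E_x = -237/25  [2·signedArea(EBA) = -4879/25 ∩ EB · AC = -17507/125]
2. E_y = -37/25  [2·signedArea(EBA) = -4879/25 ∩ EB · AC = -17507/125]
   → E = (-237/25, -37/25)

E = (-237/25, -37/25)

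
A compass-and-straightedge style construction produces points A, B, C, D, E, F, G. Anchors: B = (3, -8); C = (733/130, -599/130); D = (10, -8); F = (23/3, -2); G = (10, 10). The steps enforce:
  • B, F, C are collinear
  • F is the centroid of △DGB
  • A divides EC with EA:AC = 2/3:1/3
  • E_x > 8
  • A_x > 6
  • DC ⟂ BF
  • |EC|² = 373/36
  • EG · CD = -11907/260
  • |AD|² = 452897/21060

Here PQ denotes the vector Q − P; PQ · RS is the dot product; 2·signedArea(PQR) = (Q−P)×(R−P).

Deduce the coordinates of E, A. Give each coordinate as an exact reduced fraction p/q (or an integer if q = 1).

1. E_x = 53/6  [line -567/130·x + 441/130·y + 14427/260 = 0 ∩ |EC|² = 373/36]
2. E_y = -5  [line -567/130·x + 441/130·y + 14427/260 = 0 ∩ |EC|² = 373/36]
   → E = (53/6, -5)
3. A_x = 7843/1170  [A divides EC with EA:AC = 2/3:1/3]
4. A_y = -308/65  [A divides EC with EA:AC = 2/3:1/3]
   → A = (7843/1170, -308/65)

A = (7843/1170, -308/65)
E = (53/6, -5)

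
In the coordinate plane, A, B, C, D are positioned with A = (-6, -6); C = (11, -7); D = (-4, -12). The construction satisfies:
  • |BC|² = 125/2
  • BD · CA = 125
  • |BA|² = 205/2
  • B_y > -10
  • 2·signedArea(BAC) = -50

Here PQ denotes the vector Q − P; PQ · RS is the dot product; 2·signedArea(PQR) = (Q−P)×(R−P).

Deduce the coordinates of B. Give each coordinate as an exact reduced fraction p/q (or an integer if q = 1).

1. B_x = 7/2  [BD · CA = 125 ∩ 2·signedArea(BAC) = -50]
2. B_y = -19/2  [BD · CA = 125 ∩ 2·signedArea(BAC) = -50]
   → B = (7/2, -19/2)

B = (7/2, -19/2)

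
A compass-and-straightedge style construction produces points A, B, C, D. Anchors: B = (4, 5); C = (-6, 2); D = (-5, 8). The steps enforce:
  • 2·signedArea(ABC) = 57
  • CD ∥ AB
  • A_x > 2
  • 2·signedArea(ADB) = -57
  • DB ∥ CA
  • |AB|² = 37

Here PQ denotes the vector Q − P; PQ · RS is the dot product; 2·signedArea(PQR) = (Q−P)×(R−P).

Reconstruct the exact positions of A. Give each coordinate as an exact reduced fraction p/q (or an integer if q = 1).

1. A_x = 3  [CD ∥ AB ∩ DB ∥ CA]
2. A_y = -1  [CD ∥ AB ∩ DB ∥ CA]
   → A = (3, -1)

A = (3, -1)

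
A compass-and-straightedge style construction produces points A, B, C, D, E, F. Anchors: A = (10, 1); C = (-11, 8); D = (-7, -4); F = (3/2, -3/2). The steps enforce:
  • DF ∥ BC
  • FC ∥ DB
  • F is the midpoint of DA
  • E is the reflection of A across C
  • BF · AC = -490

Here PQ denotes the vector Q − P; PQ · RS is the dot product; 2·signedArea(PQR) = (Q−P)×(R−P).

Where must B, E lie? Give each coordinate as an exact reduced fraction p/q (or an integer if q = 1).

1. B_x = -39/2  [DF ∥ BC ∩ FC ∥ DB]
2. B_y = 11/2  [DF ∥ BC ∩ FC ∥ DB]
   → B = (-39/2, 11/2)
3. E_x = -32  [E is the reflection of A across C]
4. E_y = 15  [E is the reflection of A across C]
   → E = (-32, 15)

B = (-39/2, 11/2)
E = (-32, 15)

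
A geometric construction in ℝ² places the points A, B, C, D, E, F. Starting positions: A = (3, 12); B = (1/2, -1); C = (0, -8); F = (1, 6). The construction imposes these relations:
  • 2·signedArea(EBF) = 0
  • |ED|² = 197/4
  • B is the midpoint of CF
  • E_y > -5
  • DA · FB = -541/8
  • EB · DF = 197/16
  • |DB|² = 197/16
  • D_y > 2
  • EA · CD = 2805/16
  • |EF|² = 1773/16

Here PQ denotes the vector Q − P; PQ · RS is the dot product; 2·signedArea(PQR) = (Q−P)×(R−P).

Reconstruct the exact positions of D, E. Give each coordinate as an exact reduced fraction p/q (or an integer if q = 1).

D = (3/4, 5/2)
E = (1/4, -9/2)

1. D_x = 3/4  [line 1/2·x + 7·y + -143/8 = 0 ∩ |DB|² = 197/16]
2. D_y = 5/2  [line 1/2·x + 7·y + -143/8 = 0 ∩ |DB|² = 197/16]
   → D = (3/4, 5/2)
3. E_x = 1/4  [2·signedArea(EBF) = 0 ∩ EB · DF = 197/16]
4. E_y = -9/2  [2·signedArea(EBF) = 0 ∩ EB · DF = 197/16]
   → E = (1/4, -9/2)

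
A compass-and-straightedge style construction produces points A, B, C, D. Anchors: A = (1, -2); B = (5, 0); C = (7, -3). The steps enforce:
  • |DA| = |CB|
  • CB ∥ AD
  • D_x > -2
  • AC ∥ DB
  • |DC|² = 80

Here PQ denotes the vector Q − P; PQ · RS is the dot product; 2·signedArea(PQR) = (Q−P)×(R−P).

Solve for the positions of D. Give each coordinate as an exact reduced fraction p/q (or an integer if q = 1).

D = (-1, 1)

1. D_x = -1  [AC ∥ DB ∩ CB ∥ AD]
2. D_y = 1  [AC ∥ DB ∩ CB ∥ AD]
   → D = (-1, 1)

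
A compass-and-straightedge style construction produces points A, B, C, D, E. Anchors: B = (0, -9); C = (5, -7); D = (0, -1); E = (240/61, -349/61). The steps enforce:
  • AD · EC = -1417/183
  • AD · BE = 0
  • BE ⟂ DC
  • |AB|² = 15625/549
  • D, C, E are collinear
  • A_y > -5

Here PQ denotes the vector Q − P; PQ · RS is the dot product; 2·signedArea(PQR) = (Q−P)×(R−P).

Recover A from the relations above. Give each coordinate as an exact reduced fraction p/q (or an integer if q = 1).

1. A_x = 545/183  [AD · BE = 0 ∩ AD · EC = -1417/183]
2. A_y = -279/61  [AD · BE = 0 ∩ AD · EC = -1417/183]
   → A = (545/183, -279/61)

A = (545/183, -279/61)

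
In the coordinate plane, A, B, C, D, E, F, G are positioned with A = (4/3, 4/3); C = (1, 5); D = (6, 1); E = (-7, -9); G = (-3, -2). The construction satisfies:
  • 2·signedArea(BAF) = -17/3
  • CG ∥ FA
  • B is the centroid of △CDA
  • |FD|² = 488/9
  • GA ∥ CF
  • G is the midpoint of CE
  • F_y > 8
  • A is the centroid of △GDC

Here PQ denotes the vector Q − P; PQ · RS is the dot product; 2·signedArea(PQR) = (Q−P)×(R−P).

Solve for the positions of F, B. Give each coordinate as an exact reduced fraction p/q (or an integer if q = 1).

1. F_x = 16/3  [CG ∥ FA ∩ GA ∥ CF]
2. F_y = 25/3  [CG ∥ FA ∩ GA ∥ CF]
   → F = (16/3, 25/3)
3. B_x = 25/9  [B is the centroid of △CDA]
4. B_y = 22/9  [B is the centroid of △CDA]
   → B = (25/9, 22/9)

B = (25/9, 22/9)
F = (16/3, 25/3)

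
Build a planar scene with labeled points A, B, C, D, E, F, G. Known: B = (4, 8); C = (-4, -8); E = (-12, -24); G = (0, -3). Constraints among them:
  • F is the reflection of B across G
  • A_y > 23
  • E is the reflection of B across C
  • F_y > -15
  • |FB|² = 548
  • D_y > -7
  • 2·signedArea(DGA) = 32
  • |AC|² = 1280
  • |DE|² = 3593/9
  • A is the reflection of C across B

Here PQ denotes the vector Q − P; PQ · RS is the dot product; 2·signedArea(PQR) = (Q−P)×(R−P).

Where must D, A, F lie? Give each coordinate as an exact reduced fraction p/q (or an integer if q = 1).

1. A_x = 12  [A is the reflection of C across B]
2. A_y = 24  [A is the reflection of C across B]
   → A = (12, 24)
3. F_x = -4  [F is the reflection of B across G]
4. F_y = -14  [F is the reflection of B across G]
   → F = (-4, -14)
5. D_x = -8/3  [line -27·x + 12·y + 4 = 0 ∩ |DE|² = 3593/9]
6. D_y = -19/3  [line -27·x + 12·y + 4 = 0 ∩ |DE|² = 3593/9]
   → D = (-8/3, -19/3)

A = (12, 24)
D = (-8/3, -19/3)
F = (-4, -14)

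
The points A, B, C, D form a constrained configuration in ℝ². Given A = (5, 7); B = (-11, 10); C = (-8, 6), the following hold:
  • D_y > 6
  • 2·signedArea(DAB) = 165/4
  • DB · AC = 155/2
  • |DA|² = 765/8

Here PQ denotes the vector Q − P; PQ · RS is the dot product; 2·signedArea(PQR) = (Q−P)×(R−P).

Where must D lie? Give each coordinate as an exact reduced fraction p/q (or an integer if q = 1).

1. D_x = -19/4  [2·signedArea(DAB) = 165/4 ∩ DB · AC = 155/2]
2. D_y = 25/4  [2·signedArea(DAB) = 165/4 ∩ DB · AC = 155/2]
   → D = (-19/4, 25/4)

D = (-19/4, 25/4)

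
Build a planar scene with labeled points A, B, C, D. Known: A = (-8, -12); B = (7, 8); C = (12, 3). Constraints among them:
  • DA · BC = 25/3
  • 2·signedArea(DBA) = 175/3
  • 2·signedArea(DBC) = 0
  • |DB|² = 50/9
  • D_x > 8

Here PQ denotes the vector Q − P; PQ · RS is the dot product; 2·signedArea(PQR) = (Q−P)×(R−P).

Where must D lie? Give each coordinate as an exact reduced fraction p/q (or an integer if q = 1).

D = (26/3, 19/3)

1. D_x = 26/3  [2·signedArea(DBC) = 0 ∩ 2·signedArea(DBA) = 175/3]
2. D_y = 19/3  [2·signedArea(DBC) = 0 ∩ 2·signedArea(DBA) = 175/3]
   → D = (26/3, 19/3)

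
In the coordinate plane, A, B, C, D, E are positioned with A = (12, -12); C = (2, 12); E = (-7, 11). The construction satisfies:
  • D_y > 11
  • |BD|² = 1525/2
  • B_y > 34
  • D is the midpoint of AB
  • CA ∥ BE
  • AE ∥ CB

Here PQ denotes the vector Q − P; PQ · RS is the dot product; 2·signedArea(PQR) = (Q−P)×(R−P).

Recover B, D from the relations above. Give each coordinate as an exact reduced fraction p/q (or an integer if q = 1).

1. B_x = -17  [CA ∥ BE ∩ AE ∥ CB]
2. B_y = 35  [CA ∥ BE ∩ AE ∥ CB]
   → B = (-17, 35)
3. D_x = -5/2  [D is the midpoint of AB]
4. D_y = 23/2  [D is the midpoint of AB]
   → D = (-5/2, 23/2)

B = (-17, 35)
D = (-5/2, 23/2)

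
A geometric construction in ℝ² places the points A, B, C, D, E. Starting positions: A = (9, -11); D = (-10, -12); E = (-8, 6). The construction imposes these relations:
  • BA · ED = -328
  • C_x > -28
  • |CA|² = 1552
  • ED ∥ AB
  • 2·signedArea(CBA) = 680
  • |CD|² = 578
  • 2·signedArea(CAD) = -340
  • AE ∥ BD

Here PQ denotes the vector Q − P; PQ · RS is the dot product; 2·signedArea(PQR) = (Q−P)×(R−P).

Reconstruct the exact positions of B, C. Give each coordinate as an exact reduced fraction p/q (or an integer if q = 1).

1. B_x = 7  [AE ∥ BD ∩ ED ∥ AB]
2. B_y = -29  [AE ∥ BD ∩ ED ∥ AB]
   → B = (7, -29)
3. C_x = -27  [2·signedArea(CBA) = 680 ∩ 2·signedArea(CAD) = -340]
4. C_y = 5  [2·signedArea(CBA) = 680 ∩ 2·signedArea(CAD) = -340]
   → C = (-27, 5)

B = (7, -29)
C = (-27, 5)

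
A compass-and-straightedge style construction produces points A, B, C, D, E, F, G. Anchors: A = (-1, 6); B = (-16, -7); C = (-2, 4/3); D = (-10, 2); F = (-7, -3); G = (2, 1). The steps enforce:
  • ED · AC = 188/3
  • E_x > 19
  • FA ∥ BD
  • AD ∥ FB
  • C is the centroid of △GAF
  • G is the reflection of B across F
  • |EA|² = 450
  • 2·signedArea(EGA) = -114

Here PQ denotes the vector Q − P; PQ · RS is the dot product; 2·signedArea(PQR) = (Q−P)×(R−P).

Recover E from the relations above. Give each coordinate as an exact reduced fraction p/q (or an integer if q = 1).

1. E_x = 20  [2·signedArea(EGA) = -114 ∩ ED · AC = 188/3]
2. E_y = 9  [2·signedArea(EGA) = -114 ∩ ED · AC = 188/3]
   → E = (20, 9)

E = (20, 9)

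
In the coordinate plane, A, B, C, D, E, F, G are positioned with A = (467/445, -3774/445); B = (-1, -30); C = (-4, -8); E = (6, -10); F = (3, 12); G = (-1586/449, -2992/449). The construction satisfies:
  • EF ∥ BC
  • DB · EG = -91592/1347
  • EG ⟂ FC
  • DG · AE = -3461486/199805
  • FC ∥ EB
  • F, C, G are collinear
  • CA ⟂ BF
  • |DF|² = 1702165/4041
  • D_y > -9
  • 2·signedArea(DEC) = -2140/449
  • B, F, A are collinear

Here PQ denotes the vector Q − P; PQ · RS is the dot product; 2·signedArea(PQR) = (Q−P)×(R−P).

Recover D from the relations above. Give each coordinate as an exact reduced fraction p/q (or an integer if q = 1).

1. D_x = -688/1347  [2·signedArea(DEC) = -2140/449 ∩ DG · AE = -3461486/199805]
2. D_y = -11074/1347  [2·signedArea(DEC) = -2140/449 ∩ DG · AE = -3461486/199805]
   → D = (-688/1347, -11074/1347)

D = (-688/1347, -11074/1347)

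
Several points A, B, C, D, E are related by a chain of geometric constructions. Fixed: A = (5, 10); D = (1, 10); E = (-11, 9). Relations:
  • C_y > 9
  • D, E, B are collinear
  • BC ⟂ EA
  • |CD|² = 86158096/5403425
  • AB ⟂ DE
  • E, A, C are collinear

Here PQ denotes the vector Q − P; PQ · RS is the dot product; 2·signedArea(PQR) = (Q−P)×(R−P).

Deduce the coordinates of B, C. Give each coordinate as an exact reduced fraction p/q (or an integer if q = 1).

1. B_x = 721/145  [D, E, B are collinear ∩ AB ⟂ DE]
2. B_y = 1498/145  [D, E, B are collinear ∩ AB ⟂ DE]
   → B = (721/145, 1498/145)
3. C_x = 186069/37265  [E, A, C are collinear ∩ BC ⟂ EA]
4. C_y = 372634/37265  [E, A, C are collinear ∩ BC ⟂ EA]
   → C = (186069/37265, 372634/37265)

B = (721/145, 1498/145)
C = (186069/37265, 372634/37265)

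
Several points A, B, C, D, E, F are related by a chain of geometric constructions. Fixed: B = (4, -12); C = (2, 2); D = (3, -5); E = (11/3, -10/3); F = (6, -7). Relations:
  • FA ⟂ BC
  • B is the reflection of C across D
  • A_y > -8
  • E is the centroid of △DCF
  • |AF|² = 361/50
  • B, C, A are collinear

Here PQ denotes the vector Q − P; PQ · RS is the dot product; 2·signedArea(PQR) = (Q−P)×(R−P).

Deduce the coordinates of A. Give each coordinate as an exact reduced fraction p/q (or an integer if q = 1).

A = (167/50, -369/50)

1. A_x = 167/50  [B, C, A are collinear ∩ FA ⟂ BC]
2. A_y = -369/50  [B, C, A are collinear ∩ FA ⟂ BC]
   → A = (167/50, -369/50)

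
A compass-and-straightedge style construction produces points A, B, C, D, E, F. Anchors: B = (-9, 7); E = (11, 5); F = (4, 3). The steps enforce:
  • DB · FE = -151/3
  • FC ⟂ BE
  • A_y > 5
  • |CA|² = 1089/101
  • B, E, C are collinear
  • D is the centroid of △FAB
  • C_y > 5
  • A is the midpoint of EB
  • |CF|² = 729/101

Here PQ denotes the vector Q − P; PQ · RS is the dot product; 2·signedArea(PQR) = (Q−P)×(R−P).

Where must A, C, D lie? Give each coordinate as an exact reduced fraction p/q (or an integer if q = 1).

1. A_x = 1  [A is the midpoint of EB]
2. A_y = 6  [A is the midpoint of EB]
   → A = (1, 6)
3. C_x = 431/101  [B, E, C are collinear ∩ FC ⟂ BE]
4. C_y = 573/101  [B, E, C are collinear ∩ FC ⟂ BE]
   → C = (431/101, 573/101)
5. D_x = -4/3  [D is the centroid of △FAB]
6. D_y = 16/3  [D is the centroid of △FAB]
   → D = (-4/3, 16/3)

A = (1, 6)
C = (431/101, 573/101)
D = (-4/3, 16/3)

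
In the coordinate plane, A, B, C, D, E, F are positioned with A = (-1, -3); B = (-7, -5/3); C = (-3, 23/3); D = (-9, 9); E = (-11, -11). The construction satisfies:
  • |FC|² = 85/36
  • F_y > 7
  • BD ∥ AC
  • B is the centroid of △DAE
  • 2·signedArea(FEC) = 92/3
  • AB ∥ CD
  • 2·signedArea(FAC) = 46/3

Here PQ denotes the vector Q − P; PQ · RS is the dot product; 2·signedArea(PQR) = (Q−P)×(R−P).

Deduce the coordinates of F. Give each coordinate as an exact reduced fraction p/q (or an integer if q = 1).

F = (-9/2, 8)

1. F_x = -9/2  [2·signedArea(FAC) = 46/3 ∩ 2·signedArea(FEC) = 92/3]
2. F_y = 8  [2·signedArea(FAC) = 46/3 ∩ 2·signedArea(FEC) = 92/3]
   → F = (-9/2, 8)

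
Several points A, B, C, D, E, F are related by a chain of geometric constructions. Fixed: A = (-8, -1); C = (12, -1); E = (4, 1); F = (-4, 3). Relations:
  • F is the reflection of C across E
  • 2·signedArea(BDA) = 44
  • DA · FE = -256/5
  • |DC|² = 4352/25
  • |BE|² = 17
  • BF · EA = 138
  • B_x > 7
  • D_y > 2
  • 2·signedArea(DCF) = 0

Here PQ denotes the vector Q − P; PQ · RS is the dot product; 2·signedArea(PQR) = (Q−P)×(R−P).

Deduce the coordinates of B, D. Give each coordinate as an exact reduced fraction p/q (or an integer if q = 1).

B = (8, 0)
D = (-4/5, 11/5)

1. D_x = -4/5  [2·signedArea(DCF) = 0 ∩ DA · FE = -256/5]
2. D_y = 11/5  [2·signedArea(DCF) = 0 ∩ DA · FE = -256/5]
   → D = (-4/5, 11/5)
3. B_x = 8  [BF · EA = 138 ∩ 2·signedArea(BDA) = 44]
4. B_y = 0  [BF · EA = 138 ∩ 2·signedArea(BDA) = 44]
   → B = (8, 0)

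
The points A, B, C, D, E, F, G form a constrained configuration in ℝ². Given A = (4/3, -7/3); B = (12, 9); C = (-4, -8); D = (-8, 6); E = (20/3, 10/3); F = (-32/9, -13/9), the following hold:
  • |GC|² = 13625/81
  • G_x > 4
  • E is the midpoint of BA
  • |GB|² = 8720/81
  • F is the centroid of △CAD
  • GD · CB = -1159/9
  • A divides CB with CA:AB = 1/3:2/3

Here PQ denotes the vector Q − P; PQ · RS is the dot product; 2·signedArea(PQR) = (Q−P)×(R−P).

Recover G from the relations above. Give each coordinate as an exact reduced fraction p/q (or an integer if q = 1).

G = (44/9, 13/9)

1. G_x = 44/9  [line -16·x + -17·y + 925/9 = 0 ∩ |GC|² = 13625/81]
2. G_y = 13/9  [line -16·x + -17·y + 925/9 = 0 ∩ |GC|² = 13625/81]
   → G = (44/9, 13/9)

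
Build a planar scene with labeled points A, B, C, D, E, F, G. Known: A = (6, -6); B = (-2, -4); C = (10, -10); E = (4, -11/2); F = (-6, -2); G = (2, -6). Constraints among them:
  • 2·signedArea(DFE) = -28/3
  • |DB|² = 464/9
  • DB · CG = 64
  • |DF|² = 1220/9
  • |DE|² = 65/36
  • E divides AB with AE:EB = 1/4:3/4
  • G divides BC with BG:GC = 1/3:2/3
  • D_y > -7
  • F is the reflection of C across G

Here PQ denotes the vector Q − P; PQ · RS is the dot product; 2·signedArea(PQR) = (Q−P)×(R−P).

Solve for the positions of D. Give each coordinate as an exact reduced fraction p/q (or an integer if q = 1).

D = (14/3, -20/3)

1. D_x = 14/3  [2·signedArea(DFE) = -28/3 ∩ DB · CG = 64]
2. D_y = -20/3  [2·signedArea(DFE) = -28/3 ∩ DB · CG = 64]
   → D = (14/3, -20/3)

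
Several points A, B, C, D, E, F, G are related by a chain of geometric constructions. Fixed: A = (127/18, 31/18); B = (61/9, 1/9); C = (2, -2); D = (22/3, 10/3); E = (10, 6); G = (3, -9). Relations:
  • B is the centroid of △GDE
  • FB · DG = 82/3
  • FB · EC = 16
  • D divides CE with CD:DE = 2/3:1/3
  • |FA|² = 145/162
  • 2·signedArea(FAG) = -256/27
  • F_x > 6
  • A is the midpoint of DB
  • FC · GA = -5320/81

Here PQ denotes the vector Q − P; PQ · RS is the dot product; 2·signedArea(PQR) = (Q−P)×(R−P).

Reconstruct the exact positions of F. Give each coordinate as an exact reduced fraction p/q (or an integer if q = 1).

F = (58/9, 22/9)

1. F_x = 58/9  [FB · EC = 16 ∩ 2·signedArea(FAG) = -256/27]
2. F_y = 22/9  [FB · EC = 16 ∩ 2·signedArea(FAG) = -256/27]
   → F = (58/9, 22/9)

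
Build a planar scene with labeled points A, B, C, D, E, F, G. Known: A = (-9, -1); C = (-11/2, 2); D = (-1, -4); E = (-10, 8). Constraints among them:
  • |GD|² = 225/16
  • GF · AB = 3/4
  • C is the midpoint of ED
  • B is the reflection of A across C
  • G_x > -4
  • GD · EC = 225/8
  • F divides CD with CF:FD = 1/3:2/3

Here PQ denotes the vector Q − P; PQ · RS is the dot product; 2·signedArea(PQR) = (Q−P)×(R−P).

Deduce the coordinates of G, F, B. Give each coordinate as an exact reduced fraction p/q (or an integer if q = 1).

B = (-2, 5)
F = (-4, 0)
G = (-13/4, -1)

1. G_x = -13/4  [line -9/2·x + 6·y + -69/8 = 0 ∩ |GD|² = 225/16]
2. G_y = -1  [line -9/2·x + 6·y + -69/8 = 0 ∩ |GD|² = 225/16]
   → G = (-13/4, -1)
3. F_x = -4  [F divides CD with CF:FD = 1/3:2/3]
4. F_y = 0  [F divides CD with CF:FD = 1/3:2/3]
   → F = (-4, 0)
5. B_x = -2  [GF · AB = 3/4 ∩ B is the reflection of A across C]
6. B_y = 5  [GF · AB = 3/4 ∩ B is the reflection of A across C]
   → B = (-2, 5)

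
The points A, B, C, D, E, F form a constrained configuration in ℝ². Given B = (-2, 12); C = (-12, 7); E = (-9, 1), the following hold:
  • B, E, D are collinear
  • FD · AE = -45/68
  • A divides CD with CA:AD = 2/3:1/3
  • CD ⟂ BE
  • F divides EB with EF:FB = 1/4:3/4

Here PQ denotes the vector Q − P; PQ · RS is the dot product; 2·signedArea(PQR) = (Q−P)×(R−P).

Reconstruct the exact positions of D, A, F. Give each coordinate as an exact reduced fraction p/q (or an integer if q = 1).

1. D_x = -243/34  [B, E, D are collinear ∩ CD ⟂ BE]
2. D_y = 133/34  [B, E, D are collinear ∩ CD ⟂ BE]
   → D = (-243/34, 133/34)
3. A_x = -149/17  [A divides CD with CA:AD = 2/3:1/3]
4. A_y = 84/17  [A divides CD with CA:AD = 2/3:1/3]
   → A = (-149/17, 84/17)
5. F_x = -29/4  [F divides EB with EF:FB = 1/4:3/4]
6. F_y = 15/4  [F divides EB with EF:FB = 1/4:3/4]
   → F = (-29/4, 15/4)

A = (-149/17, 84/17)
D = (-243/34, 133/34)
F = (-29/4, 15/4)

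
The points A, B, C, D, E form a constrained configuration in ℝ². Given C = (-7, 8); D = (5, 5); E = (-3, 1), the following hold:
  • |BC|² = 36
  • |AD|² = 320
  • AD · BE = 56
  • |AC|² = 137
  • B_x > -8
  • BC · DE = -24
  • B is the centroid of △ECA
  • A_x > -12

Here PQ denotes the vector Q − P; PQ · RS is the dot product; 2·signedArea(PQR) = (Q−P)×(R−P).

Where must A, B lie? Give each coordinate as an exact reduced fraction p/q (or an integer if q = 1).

1. B_x = -7  [line 8·x + 4·y + 48 = 0 ∩ |BC|² = 36]
2. B_y = 2  [line 8·x + 4·y + 48 = 0 ∩ |BC|² = 36]
   → B = (-7, 2)
3. A_x = -11  [AD · BE = 56 ∩ B is the centroid of △ECA]
4. A_y = -3  [AD · BE = 56 ∩ B is the centroid of △ECA]
   → A = (-11, -3)

A = (-11, -3)
B = (-7, 2)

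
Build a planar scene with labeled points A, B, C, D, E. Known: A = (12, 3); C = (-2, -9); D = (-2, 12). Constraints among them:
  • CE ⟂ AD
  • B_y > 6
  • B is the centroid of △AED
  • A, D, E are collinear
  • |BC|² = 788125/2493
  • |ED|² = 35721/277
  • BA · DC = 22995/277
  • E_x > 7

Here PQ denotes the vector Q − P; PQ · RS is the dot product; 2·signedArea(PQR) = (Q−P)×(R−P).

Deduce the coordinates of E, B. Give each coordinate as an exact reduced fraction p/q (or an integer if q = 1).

B = (4862/831, 1926/277)
E = (2092/277, 1623/277)

1. E_x = 2092/277  [A, D, E are collinear ∩ CE ⟂ AD]
2. E_y = 1623/277  [A, D, E are collinear ∩ CE ⟂ AD]
   → E = (2092/277, 1623/277)
3. B_x = 4862/831  [B is the centroid of △AED]
4. B_y = 1926/277  [B is the centroid of △AED]
   → B = (4862/831, 1926/277)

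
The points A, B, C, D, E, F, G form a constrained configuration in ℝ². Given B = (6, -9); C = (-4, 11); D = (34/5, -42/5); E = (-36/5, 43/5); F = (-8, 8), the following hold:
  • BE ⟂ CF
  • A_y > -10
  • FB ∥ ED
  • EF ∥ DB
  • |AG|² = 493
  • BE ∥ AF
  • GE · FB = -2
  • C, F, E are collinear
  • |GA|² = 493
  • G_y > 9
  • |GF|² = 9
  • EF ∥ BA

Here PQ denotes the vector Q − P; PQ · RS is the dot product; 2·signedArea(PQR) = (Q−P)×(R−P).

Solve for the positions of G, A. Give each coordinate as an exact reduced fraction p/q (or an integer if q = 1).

A = (26/5, -48/5)
G = (-28/5, 49/5)

1. G_x = -28/5  [line -14·x + 17·y + -245 = 0 ∩ |GF|² = 9]
2. G_y = 49/5  [line -14·x + 17·y + -245 = 0 ∩ |GF|² = 9]
   → G = (-28/5, 49/5)
3. A_x = 26/5  [BE ∥ AF ∩ EF ∥ BA]
4. A_y = -48/5  [BE ∥ AF ∩ EF ∥ BA]
   → A = (26/5, -48/5)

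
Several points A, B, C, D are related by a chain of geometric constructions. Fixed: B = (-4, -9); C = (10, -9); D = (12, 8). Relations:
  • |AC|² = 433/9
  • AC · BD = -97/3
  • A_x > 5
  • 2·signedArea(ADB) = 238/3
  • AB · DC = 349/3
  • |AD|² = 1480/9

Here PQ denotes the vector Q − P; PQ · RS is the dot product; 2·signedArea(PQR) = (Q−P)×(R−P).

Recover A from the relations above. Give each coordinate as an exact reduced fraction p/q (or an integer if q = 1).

A = (6, -10/3)

1. A_x = 6  [AC · BD = -97/3 ∩ 2·signedArea(ADB) = 238/3]
2. A_y = -10/3  [AC · BD = -97/3 ∩ 2·signedArea(ADB) = 238/3]
   → A = (6, -10/3)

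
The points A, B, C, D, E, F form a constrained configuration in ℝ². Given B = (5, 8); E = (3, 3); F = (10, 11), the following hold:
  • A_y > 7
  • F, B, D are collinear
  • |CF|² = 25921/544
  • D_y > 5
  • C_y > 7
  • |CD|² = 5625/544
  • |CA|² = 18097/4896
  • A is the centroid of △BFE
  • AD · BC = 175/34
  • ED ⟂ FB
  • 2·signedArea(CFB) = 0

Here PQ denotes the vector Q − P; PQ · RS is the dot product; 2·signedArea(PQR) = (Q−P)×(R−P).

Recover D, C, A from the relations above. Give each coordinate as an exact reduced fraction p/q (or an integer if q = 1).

A = (6, 22/3)
C = (555/136, 1013/136)
D = (45/34, 197/34)

1. D_x = 45/34  [F, B, D are collinear ∩ ED ⟂ FB]
2. D_y = 197/34  [F, B, D are collinear ∩ ED ⟂ FB]
   → D = (45/34, 197/34)
3. C_x = 555/136  [line 3·x + -5·y + 25 = 0 ∩ |CD|² = 5625/544]
4. C_y = 1013/136  [line 3·x + -5·y + 25 = 0 ∩ |CD|² = 5625/544]
   → C = (555/136, 1013/136)
5. A_x = 6  [A is the centroid of △BFE]
6. A_y = 22/3  [A is the centroid of △BFE]
   → A = (6, 22/3)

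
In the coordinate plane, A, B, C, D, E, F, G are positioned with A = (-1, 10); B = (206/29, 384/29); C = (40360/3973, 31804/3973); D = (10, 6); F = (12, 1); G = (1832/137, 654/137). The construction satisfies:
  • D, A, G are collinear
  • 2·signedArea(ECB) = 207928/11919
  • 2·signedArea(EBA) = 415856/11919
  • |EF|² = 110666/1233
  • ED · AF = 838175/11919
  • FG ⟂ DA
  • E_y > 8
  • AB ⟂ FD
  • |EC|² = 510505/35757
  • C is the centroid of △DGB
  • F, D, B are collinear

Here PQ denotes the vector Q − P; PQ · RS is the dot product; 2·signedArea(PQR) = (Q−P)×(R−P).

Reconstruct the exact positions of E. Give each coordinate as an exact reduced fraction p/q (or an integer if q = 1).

1. E_x = 76747/11919  [2·signedArea(ECB) = 207928/11919 ∩ ED · AF = 838175/11919]
2. E_y = 34446/3973  [2·signedArea(ECB) = 207928/11919 ∩ ED · AF = 838175/11919]
   → E = (76747/11919, 34446/3973)

E = (76747/11919, 34446/3973)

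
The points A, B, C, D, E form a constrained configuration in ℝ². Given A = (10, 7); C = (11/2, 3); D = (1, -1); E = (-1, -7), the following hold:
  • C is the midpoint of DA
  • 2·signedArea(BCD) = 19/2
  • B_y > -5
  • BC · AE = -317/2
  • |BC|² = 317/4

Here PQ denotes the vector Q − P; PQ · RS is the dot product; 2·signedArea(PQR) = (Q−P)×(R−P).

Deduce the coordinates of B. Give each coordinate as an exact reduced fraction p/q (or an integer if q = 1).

1. B_x = 0  [2·signedArea(BCD) = 19/2 ∩ BC · AE = -317/2]
2. B_y = -4  [2·signedArea(BCD) = 19/2 ∩ BC · AE = -317/2]
   → B = (0, -4)

B = (0, -4)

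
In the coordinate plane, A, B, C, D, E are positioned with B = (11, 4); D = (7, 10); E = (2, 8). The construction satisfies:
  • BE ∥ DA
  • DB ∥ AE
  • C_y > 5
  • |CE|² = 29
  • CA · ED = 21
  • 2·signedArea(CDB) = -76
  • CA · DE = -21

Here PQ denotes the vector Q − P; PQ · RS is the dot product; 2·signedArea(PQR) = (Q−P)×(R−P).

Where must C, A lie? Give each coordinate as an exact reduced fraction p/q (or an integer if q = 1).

A = (-2, 14)
C = (-3, 6)

1. C_x = -3  [line 6·x + 4·y + -6 = 0 ∩ |CE|² = 29]
2. C_y = 6  [line 6·x + 4·y + -6 = 0 ∩ |CE|² = 29]
   → C = (-3, 6)
3. A_x = -2  [DB ∥ AE ∩ BE ∥ DA]
4. A_y = 14  [DB ∥ AE ∩ BE ∥ DA]
   → A = (-2, 14)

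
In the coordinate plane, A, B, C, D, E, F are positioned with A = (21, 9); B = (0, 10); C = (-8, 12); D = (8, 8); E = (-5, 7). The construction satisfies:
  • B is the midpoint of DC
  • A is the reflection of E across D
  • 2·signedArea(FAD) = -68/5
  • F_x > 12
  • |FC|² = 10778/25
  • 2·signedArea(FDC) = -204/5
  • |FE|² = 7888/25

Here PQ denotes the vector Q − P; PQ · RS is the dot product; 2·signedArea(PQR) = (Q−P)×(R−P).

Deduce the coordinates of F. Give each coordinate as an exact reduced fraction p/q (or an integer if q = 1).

F = (63/5, 47/5)

1. F_x = 63/5  [2·signedArea(FAD) = -68/5 ∩ 2·signedArea(FDC) = -204/5]
2. F_y = 47/5  [2·signedArea(FAD) = -68/5 ∩ 2·signedArea(FDC) = -204/5]
   → F = (63/5, 47/5)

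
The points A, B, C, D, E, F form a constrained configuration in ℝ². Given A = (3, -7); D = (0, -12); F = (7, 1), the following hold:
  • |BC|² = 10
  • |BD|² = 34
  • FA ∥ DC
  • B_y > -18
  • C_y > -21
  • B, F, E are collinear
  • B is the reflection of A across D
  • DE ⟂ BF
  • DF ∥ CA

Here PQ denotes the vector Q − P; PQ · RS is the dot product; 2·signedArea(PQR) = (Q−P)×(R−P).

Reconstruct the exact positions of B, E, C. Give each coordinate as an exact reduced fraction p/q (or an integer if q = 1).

1. B_x = -3  [B is the reflection of A across D]
2. B_y = -17  [B is the reflection of A across D]
   → B = (-3, -17)
3. E_x = -9/53  [B, F, E are collinear ∩ DE ⟂ BF]
4. E_y = -631/53  [B, F, E are collinear ∩ DE ⟂ BF]
   → E = (-9/53, -631/53)
5. C_x = -4  [DF ∥ CA ∩ FA ∥ DC]
6. C_y = -20  [DF ∥ CA ∩ FA ∥ DC]
   → C = (-4, -20)

B = (-3, -17)
C = (-4, -20)
E = (-9/53, -631/53)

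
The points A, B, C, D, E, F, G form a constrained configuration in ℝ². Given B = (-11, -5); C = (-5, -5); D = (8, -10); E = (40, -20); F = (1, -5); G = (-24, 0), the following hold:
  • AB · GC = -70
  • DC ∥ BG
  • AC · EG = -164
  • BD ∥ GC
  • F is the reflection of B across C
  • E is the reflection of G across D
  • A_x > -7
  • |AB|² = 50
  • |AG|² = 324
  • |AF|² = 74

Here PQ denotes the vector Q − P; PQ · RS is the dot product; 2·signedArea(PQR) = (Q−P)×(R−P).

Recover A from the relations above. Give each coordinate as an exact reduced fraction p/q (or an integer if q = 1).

1. A_x = -6  [AC · EG = -164 ∩ AB · GC = -70]
2. A_y = 0  [AC · EG = -164 ∩ AB · GC = -70]
   → A = (-6, 0)

A = (-6, 0)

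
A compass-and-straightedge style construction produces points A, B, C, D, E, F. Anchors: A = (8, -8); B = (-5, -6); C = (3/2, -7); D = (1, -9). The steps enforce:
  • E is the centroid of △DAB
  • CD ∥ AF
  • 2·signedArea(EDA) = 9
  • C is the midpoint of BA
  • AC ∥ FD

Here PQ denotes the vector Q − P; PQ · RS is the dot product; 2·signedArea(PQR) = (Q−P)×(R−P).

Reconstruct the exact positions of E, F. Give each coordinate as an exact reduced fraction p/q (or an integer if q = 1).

E = (4/3, -23/3)
F = (15/2, -10)

1. E_x = 4/3  [E is the centroid of △DAB]
2. E_y = -23/3  [E is the centroid of △DAB]
   → E = (4/3, -23/3)
3. F_x = 15/2  [AC ∥ FD ∩ CD ∥ AF]
4. F_y = -10  [AC ∥ FD ∩ CD ∥ AF]
   → F = (15/2, -10)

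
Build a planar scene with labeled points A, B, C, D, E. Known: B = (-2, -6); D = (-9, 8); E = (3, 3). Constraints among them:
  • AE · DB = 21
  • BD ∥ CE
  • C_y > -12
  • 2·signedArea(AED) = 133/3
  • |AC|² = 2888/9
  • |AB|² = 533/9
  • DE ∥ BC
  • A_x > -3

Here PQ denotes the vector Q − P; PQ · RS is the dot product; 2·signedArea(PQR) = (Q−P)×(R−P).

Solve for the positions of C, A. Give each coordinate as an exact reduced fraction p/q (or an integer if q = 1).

1. C_x = 10  [BD ∥ CE ∩ DE ∥ BC]
2. C_y = -11  [BD ∥ CE ∩ DE ∥ BC]
   → C = (10, -11)
3. A_x = -8/3  [AE · DB = 21 ∩ 2·signedArea(AED) = 133/3]
4. A_y = 5/3  [AE · DB = 21 ∩ 2·signedArea(AED) = 133/3]
   → A = (-8/3, 5/3)

A = (-8/3, 5/3)
C = (10, -11)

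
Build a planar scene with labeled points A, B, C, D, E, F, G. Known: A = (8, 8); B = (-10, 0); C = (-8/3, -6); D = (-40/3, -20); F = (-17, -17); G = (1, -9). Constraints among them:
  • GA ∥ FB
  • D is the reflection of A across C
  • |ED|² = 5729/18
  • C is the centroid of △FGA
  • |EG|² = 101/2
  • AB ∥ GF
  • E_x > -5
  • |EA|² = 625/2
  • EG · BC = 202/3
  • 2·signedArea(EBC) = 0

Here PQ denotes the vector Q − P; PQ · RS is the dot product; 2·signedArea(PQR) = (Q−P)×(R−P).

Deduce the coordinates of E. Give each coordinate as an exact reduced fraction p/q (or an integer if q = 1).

E = (-9/2, -9/2)

1. E_x = -9/2  [2·signedArea(EBC) = 0 ∩ EG · BC = 202/3]
2. E_y = -9/2  [2·signedArea(EBC) = 0 ∩ EG · BC = 202/3]
   → E = (-9/2, -9/2)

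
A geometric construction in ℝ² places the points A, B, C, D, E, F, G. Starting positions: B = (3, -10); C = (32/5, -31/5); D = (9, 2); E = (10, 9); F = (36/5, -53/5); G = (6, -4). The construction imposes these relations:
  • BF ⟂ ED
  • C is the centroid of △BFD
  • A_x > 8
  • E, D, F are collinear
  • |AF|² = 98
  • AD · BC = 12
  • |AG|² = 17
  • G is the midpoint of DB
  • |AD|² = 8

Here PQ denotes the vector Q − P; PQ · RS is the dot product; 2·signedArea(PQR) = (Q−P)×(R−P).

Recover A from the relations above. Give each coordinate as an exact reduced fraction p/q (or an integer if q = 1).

1. A_x = 43/5  [line -17/5·x + -19/5·y + 131/5 = 0 ∩ |AD|² = 8]
2. A_y = -4/5  [line -17/5·x + -19/5·y + 131/5 = 0 ∩ |AD|² = 8]
   → A = (43/5, -4/5)

A = (43/5, -4/5)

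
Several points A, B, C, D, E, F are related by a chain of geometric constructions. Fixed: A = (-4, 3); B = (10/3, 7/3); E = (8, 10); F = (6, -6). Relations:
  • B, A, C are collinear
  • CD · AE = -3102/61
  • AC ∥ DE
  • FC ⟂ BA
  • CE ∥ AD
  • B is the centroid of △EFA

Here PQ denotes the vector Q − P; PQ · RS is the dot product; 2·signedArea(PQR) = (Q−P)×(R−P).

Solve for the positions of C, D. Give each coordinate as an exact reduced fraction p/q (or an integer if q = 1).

C = (821/122, 247/122)
D = (-333/122, 1339/122)

1. C_x = 821/122  [B, A, C are collinear ∩ FC ⟂ BA]
2. C_y = 247/122  [B, A, C are collinear ∩ FC ⟂ BA]
   → C = (821/122, 247/122)
3. D_x = -333/122  [AC ∥ DE ∩ CE ∥ AD]
4. D_y = 1339/122  [AC ∥ DE ∩ CE ∥ AD]
   → D = (-333/122, 1339/122)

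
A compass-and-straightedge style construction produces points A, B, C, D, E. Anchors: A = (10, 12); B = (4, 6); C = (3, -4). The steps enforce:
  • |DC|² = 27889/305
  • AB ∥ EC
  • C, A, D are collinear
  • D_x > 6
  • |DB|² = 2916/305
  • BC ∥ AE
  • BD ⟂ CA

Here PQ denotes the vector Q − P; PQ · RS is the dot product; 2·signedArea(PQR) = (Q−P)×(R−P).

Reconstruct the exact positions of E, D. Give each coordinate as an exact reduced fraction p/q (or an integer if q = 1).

D = (2084/305, 1452/305)
E = (9, 2)

1. E_x = 9  [AB ∥ EC ∩ BC ∥ AE]
2. E_y = 2  [AB ∥ EC ∩ BC ∥ AE]
   → E = (9, 2)
3. D_x = 2084/305  [C, A, D are collinear ∩ BD ⟂ CA]
4. D_y = 1452/305  [C, A, D are collinear ∩ BD ⟂ CA]
   → D = (2084/305, 1452/305)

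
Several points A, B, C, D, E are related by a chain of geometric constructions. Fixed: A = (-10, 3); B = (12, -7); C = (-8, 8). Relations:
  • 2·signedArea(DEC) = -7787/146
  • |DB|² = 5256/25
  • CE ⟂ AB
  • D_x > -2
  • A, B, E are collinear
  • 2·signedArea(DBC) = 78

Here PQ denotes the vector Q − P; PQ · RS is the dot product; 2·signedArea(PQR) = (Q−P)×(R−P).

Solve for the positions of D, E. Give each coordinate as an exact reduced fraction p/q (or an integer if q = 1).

1. E_x = -1493/146  [A, B, E are collinear ∩ CE ⟂ AB]
2. E_y = 453/146  [A, B, E are collinear ∩ CE ⟂ AB]
   → E = (-1493/146, 453/146)
3. D_x = -6/5  [2·signedArea(DEC) = -7787/146 ∩ 2·signedArea(DBC) = 78]
4. D_y = -1  [2·signedArea(DEC) = -7787/146 ∩ 2·signedArea(DBC) = 78]
   → D = (-6/5, -1)

D = (-6/5, -1)
E = (-1493/146, 453/146)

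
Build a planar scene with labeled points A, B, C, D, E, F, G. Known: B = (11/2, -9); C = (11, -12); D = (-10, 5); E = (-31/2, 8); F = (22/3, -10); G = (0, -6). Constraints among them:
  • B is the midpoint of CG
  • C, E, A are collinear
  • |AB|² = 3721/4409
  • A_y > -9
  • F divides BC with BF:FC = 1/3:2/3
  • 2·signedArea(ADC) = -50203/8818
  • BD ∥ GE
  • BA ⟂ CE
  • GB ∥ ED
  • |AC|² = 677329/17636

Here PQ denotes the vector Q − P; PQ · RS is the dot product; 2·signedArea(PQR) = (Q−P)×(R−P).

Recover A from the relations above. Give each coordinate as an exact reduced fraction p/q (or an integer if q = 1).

1. A_x = 53379/8818  [C, E, A are collinear ∩ BA ⟂ CE]
2. A_y = -36448/4409  [C, E, A are collinear ∩ BA ⟂ CE]
   → A = (53379/8818, -36448/4409)

A = (53379/8818, -36448/4409)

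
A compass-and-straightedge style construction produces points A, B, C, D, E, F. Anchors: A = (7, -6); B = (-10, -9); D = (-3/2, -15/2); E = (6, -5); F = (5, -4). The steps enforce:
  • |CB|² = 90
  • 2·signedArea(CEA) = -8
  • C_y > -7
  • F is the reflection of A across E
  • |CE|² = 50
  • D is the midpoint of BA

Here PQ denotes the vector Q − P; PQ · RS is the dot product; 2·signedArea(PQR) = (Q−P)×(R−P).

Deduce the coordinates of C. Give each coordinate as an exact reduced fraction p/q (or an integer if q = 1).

C = (-1, -6)

1. C_x = -1  [line 1·x + 1·y + 7 = 0 ∩ |CE|² = 50]
2. C_y = -6  [line 1·x + 1·y + 7 = 0 ∩ |CE|² = 50]
   → C = (-1, -6)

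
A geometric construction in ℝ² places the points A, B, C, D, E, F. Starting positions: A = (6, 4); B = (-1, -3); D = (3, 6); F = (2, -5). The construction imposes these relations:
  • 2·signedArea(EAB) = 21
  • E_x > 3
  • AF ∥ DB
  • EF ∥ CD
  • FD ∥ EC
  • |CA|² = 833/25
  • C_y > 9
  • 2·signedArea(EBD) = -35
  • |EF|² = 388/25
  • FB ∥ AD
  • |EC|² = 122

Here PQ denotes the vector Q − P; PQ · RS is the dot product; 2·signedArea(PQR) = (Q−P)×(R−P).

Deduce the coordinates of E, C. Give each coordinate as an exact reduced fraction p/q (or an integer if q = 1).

1. E_x = 18/5  [2·signedArea(EBD) = -35 ∩ 2·signedArea(EAB) = 21]
2. E_y = -7/5  [2·signedArea(EBD) = -35 ∩ 2·signedArea(EAB) = 21]
   → E = (18/5, -7/5)
3. C_x = 23/5  [EF ∥ CD ∩ FD ∥ EC]
4. C_y = 48/5  [EF ∥ CD ∩ FD ∥ EC]
   → C = (23/5, 48/5)

C = (23/5, 48/5)
E = (18/5, -7/5)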